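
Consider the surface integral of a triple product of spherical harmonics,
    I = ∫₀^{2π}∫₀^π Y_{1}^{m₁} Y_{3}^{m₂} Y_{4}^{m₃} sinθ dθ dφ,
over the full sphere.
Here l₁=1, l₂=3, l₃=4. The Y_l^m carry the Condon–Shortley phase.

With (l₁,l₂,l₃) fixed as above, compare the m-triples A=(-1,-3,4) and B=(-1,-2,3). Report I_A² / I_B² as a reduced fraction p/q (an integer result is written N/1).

4/3

Shared (l₁,l₂,l₃)=(1,3,4): N and (l;000)² cancel in I_A²/I_B².
A: Δ = 0!·2!·6!/9! = 1/252; Racah Σ t=0..0: t=0:+1/1440 = 1/1440; ⇒ 3j(1 3 4; -1 -3 4)² = 1/9, sgn +1
B: Δ = 0!·2!·6!/9! = 1/252; Racah Σ t=0..0: t=0:+1/240 = 1/240; ⇒ 3j(1 3 4; -1 -2 3)² = 1/12, sgn -1
I_A²/I_B² = (1/9)/(1/12) = 4/3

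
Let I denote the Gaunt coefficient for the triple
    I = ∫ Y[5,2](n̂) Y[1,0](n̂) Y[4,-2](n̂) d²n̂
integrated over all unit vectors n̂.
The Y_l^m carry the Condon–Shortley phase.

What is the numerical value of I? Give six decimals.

0.225034

m-sum 0 ✓  L=10 even ✓  4≤4≤6 ✓
Π(2lᵢ+1) = 11×3×9 = 297
triangle coeff Δ(5,1,4) = 1/495
Σ_t [1,1]: t=1:−1/576 = -1/576
(3j)²=5/99 [(5 1 4; 0 0 0)], sign=-1
Σ_t [1,1]: t=1:−1/1440 = -1/1440
(3j)²=7/165 [(5 1 4; 2 0 -2)], sign=-1
⇒ 4πI² = 7/11
I = (+1)√(7/11/(4π)) = 0.22503380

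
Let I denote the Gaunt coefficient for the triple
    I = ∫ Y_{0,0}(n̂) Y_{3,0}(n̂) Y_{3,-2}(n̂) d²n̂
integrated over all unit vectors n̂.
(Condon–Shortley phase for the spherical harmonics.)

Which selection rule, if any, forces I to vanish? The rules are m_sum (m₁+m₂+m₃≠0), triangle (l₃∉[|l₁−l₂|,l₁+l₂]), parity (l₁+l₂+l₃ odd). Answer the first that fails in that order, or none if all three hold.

azimuthal sum: 0 + 0 − 2 = -2  ✗
3 ≤ 3 ≤ 3 (triangle on l)
L = 0 + 3 + 3 = 6 (even)

m_sum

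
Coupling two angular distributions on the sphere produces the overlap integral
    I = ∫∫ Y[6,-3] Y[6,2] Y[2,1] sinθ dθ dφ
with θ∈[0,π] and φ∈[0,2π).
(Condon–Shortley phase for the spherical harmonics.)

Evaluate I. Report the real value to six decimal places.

m-sum 0 ✓  L=14 even ✓  0≤2≤12 ✓
Π(2lᵢ+1) = 13×13×5 = 845
triangle coeff Δ(6,6,2) = 1/90090
Σ_t [4,6]: t=4:+1/69120 t=5:−1/14400 t=6:+1/69120 = -7/172800
(3j)²=14/715 [(6 6 2; 0 0 0)], sign=-1
Σ_t [7,8]: t=7:−1/60480 t=8:+1/161280 = -1/96768
(3j)²=15/1001 [(6 6 2; -3 2 1)], sign=+1
⇒ 4πI² = 30/121
I = (-1)√(30/121/(4π)) = -0.14046335

-0.140463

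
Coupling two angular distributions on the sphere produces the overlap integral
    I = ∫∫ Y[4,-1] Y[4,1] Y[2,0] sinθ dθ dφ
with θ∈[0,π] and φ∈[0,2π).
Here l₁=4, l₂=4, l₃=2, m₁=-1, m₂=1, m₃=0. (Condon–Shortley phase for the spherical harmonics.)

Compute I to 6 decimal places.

Rules hold: Σm=0, L=10 even, 0≤2≤8.
N = 9·9·5 = 405
Δ = 6!·2!·2!/11! = 1/13860
Racah Σ t=2..4: t=2:+1/192 t=3:−1/36 t=4:+1/192 = -5/288
⇒ 3j(4 4 2; 0 0 0)² = 20/693, sgn -1
Racah Σ t=3..5: t=3:−1/144 t=4:+1/48 t=5:−1/480 = 17/1440
⇒ 3j(4 4 2; -1 1 0)² = 289/13860, sgn +1
4πI² = N·(3j₀)²·(3jₘ)² = 1445/5929
I = -1·√(0.243717/4π) = -0.13926381

-0.139264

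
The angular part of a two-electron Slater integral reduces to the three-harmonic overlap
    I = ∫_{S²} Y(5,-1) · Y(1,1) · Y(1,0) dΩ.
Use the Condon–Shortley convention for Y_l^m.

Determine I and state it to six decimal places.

0.000000

l₃=1 ∉ [4,6] — triangle fails ⇒ I = 0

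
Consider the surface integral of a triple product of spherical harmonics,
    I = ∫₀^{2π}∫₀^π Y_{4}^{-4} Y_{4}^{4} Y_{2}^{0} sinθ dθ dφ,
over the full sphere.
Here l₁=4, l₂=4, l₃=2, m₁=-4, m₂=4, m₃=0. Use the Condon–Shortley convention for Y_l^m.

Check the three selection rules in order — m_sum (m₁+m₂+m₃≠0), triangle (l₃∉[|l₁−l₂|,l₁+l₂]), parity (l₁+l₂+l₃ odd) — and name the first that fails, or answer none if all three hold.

none

m₁+m₂+m₃ = -4 + 4 + 0 = 0  ✓
triangle: |4−4|=0 ≤ l₃=2 ≤ 4+4=8  ✓
parity: l₁+l₂+l₃ = 10 is even  ✓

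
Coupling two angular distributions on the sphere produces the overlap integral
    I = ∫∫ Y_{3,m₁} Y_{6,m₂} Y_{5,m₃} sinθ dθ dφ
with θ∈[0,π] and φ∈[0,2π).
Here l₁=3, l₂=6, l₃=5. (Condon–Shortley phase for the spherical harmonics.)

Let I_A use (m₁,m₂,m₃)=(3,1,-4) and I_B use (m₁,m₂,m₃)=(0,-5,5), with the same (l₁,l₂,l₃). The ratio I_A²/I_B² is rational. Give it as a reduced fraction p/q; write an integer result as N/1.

l's match ⇒ only the (l;m) 3-j factors differ between A and B.
A: triangle coeff Δ(3,6,5) = 1/675675; Σ_t [0,0]: t=0:+1/241920 = 1/241920; (3j)²=4/1001 [(3 6 5; 3 1 -4)], sign=-1
B: triangle coeff Δ(3,6,5) = 1/675675; Σ_t [1,1]: t=1:−1/483840 = -1/483840; (3j)²=3/91 [(3 6 5; 0 -5 5)], sign=-1
I_A²/I_B² = (4/1001)/(3/91) = 4/33

4/33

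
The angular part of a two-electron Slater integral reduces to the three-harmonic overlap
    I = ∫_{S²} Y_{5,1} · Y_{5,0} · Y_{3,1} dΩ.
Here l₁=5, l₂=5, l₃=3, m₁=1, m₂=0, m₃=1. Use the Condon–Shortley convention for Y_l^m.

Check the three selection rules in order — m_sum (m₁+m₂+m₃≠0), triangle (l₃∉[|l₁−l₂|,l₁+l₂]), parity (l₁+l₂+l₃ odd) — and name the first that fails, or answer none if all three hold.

m₁+m₂+m₃ = 1 + 0 + 1 = 2  ✗
triangle: |5−5|=0 ≤ l₃=3 ≤ 5+5=10
parity: l₁+l₂+l₃ = 13 is odd

m_sum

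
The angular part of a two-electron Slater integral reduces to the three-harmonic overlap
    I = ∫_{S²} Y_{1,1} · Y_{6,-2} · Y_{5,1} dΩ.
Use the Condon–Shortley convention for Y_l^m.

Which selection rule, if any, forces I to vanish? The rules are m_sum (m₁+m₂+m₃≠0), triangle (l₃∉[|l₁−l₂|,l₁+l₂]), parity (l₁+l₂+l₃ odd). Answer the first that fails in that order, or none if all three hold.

none

m₁+m₂+m₃ = 1 − 2 + 1 = 0  ✓
triangle: |1−6|=5 ≤ l₃=5 ≤ 1+6=7  ✓
parity: l₁+l₂+l₃ = 12 is even  ✓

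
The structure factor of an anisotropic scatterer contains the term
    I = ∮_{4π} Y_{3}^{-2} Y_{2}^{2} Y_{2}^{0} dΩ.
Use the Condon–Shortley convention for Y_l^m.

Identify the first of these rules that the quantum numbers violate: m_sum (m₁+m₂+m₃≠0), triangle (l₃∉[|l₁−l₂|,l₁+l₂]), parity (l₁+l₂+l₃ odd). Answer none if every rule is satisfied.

azimuthal sum: -2 + 2 + 0 = 0  ✓
1 ≤ 2 ≤ 5 (triangle on l)  ✓
L = 3 + 2 + 2 = 7 (odd)  ✗

parity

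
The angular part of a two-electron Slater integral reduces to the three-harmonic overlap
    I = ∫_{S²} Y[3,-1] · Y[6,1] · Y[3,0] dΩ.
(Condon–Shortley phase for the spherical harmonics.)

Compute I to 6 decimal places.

m-sum 0 ✓  L=12 even ✓  3≤3≤9 ✓
Π(2lᵢ+1) = 7×13×7 = 637
triangle coeff Δ(3,6,3) = 1/12012
Σ_t [3,3]: t=3:−1/1296 = -1/1296
(3j)²=100/3003 [(3 6 3; 0 0 0)], sign=+1
Σ_t [4,4]: t=4:+1/1728 = 1/1728
(3j)²=25/858 [(3 6 3; -1 1 0)], sign=-1
⇒ 4πI² = 8750/14157
I = (-1)√(8750/14157/(4π)) = -0.22177545

-0.221775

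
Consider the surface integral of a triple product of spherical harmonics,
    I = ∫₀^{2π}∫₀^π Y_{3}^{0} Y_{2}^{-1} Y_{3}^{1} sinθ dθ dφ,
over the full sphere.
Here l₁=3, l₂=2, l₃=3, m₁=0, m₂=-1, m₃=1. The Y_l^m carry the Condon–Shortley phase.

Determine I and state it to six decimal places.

-0.059471

m-sum 0 ✓  L=8 even ✓  1≤3≤5 ✓
Π(2lᵢ+1) = 7×5×7 = 245
triangle coeff Δ(3,2,3) = 1/3780
Σ_t [0,2]: t=0:+1/24 t=1:−1/4 t=2:+1/24 = -1/6
(3j)²=4/105 [(3 2 3; 0 0 0)], sign=+1
Σ_t [0,1]: t=0:+1/12 t=1:−1/8 = -1/24
(3j)²=1/210 [(3 2 3; 0 -1 1)], sign=-1
⇒ 4πI² = 2/45
I = (-1)√(2/45/(4π)) = -0.05947080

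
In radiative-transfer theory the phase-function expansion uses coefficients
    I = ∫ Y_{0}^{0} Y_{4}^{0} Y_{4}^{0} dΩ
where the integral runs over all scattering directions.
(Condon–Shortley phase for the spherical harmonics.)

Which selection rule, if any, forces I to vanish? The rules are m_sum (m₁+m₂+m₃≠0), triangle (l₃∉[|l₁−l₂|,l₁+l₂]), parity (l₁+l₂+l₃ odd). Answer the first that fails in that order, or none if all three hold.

Σmᵢ = 0  ✓
l₃∈[|l₁−l₂|,l₁+l₂]=[4,4], have l₃=4  ✓
Σlᵢ = 8 ⇒ even  ✓

none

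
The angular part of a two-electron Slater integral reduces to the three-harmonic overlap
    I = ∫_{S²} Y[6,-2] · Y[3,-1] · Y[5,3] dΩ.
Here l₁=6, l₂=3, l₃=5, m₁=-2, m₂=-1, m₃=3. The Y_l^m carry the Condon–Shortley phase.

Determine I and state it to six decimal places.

-0.145631

m-sum 0 ✓  L=14 even ✓  3≤5≤9 ✓
Π(2lᵢ+1) = 13×7×11 = 1001
triangle coeff Δ(6,3,5) = 1/675675
Σ_t [1,3]: t=1:−1/8640 t=2:+1/2304 t=3:−1/8640 = 7/34560
(3j)²=7/429 [(6 3 5; 0 0 0)], sign=-1
Σ_t [0,2]: t=0:+1/1935360 t=1:−1/30240 t=2:+1/11520 = 1/18432
(3j)²=7/429 [(6 3 5; -2 -1 3)], sign=+1
⇒ 4πI² = 343/1287
I = (-1)√(343/1287/(4π)) = -0.14563067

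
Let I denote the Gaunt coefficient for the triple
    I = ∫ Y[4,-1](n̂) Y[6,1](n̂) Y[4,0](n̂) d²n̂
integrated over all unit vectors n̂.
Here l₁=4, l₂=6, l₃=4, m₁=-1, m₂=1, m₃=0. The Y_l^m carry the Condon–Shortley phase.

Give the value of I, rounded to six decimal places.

Checks pass: Σm=0; 14 even; l₃=4∈[2,10].
(2·4+1)(2·6+1)(2·4+1) = 1053
Δ: 6! 2! 6! / 15! → 1/1261260
sum: t=2:+1/4608 t=3:−1/1296 t=4:+1/4608 = -7/20736
3j²(4 6 4; 0 0 0) = Δ·Π!·Σ² = 20/1287  (sign -1)
sum: t=3:−1/3456 t=4:+1/1728 t=5:−1/11520 = 7/34560
3j²(4 6 4; -1 1 0) = Δ·Π!·Σ² = 7/858  (sign +1)
combine: 4πI² = 1053·20/1287·7/858 = 210/1573
take √, sign -1: I = -0.10307192

-0.103072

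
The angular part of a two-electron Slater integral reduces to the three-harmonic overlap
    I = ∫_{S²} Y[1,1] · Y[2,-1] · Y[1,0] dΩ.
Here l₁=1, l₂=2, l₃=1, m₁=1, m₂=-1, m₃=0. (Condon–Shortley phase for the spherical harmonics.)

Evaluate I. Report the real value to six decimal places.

-0.218510

m-sum 0 ✓  L=4 even ✓  1≤1≤3 ✓
Π(2lᵢ+1) = 3×5×3 = 45
triangle coeff Δ(1,2,1) = 1/30
Σ_t [1,1]: t=1:−1/1 = -1/1
(3j)²=2/15 [(1 2 1; 0 0 0)], sign=+1
Σ_t [0,0]: t=0:+1/2 = 1/2
(3j)²=1/10 [(1 2 1; 1 -1 0)], sign=-1
⇒ 4πI² = 3/5
I = (-1)√(3/5/(4π)) = -0.21850969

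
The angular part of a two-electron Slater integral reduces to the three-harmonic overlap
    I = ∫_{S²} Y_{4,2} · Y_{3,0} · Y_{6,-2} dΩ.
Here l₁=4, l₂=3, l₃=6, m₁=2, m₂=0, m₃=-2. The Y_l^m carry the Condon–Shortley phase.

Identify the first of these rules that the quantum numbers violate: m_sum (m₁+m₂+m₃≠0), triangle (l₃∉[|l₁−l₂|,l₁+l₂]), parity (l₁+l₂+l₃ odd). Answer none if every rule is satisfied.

parity

Σmᵢ = 0  ✓
l₃∈[|l₁−l₂|,l₁+l₂]=[1,7], have l₃=6  ✓
Σlᵢ = 13 ⇒ odd  ✗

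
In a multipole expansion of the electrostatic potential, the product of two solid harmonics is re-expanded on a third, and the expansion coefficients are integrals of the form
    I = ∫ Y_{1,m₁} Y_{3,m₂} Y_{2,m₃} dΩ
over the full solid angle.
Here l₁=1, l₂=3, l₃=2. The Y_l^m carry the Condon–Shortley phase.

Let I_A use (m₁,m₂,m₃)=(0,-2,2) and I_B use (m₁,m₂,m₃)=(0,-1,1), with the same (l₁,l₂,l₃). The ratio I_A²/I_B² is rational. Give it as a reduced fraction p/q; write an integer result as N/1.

5/8

Same 1,3,2: normalisation and zero-m 3j drop out of the ratio.
A: Δ: 2! 0! 4! / 7! → 1/105; sum: t=1:−1/24 = -1/24; 3j²(1 3 2; 0 -2 2) = Δ·Π!·Σ² = 1/21  (sign -1)
B: Δ: 2! 0! 4! / 7! → 1/105; sum: t=1:−1/6 = -1/6; 3j²(1 3 2; 0 -1 1) = Δ·Π!·Σ² = 8/105  (sign +1)
I_A²/I_B² = (1/21)/(8/105) = 5/8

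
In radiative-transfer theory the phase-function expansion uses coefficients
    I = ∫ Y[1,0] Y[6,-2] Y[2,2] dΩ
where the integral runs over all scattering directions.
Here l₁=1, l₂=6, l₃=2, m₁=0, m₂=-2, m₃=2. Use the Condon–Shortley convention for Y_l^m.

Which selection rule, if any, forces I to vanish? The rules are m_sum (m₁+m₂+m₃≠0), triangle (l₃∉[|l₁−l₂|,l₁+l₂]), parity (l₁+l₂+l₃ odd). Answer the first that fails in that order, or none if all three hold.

triangle

Σmᵢ = 0  ✓
l₃∈[|l₁−l₂|,l₁+l₂]=[5,7], have l₃=2  ✗
Σlᵢ = 9 ⇒ odd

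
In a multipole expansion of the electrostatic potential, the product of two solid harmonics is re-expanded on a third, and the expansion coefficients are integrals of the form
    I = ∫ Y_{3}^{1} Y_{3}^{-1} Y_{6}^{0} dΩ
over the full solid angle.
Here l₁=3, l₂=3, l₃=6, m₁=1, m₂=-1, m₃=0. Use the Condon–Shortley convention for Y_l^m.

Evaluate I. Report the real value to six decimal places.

Checks pass: Σm=0; 12 even; l₃=6∈[0,6].
(2·3+1)(2·3+1)(2·6+1) = 637
Δ: 0! 6! 6! / 13! → 1/12012
sum: t=0:+1/1296 = 1/1296
3j²(3 3 6; 0 0 0) = Δ·Π!·Σ² = 100/3003  (sign +1)
sum: t=0:+1/2304 = 1/2304
3j²(3 3 6; 1 -1 0) = Δ·Π!·Σ² = 75/4004  (sign +1)
combine: 4πI² = 637·100/3003·75/4004 = 625/1573
take √, sign +1: I = 0.17781595

0.177816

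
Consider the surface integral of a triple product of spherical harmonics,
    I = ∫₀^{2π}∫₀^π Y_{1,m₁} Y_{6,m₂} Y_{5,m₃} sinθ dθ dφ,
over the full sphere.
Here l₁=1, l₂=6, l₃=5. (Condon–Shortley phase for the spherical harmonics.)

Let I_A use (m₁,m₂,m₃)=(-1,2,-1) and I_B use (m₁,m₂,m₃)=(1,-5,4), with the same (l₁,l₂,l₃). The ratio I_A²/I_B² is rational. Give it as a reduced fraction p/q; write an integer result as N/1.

28/55

Same 1,6,5: normalisation and zero-m 3j drop out of the ratio.
A: Δ: 2! 0! 10! / 13! → 1/858; sum: t=2:+1/34560 = 1/34560; 3j²(1 6 5; -1 2 -1) = Δ·Π!·Σ² = 14/429  (sign +1)
B: Δ: 2! 0! 10! / 13! → 1/858; sum: t=0:+1/725760 = 1/725760; 3j²(1 6 5; 1 -5 4) = Δ·Π!·Σ² = 5/78  (sign -1)
I_A²/I_B² = (14/429)/(5/78) = 28/55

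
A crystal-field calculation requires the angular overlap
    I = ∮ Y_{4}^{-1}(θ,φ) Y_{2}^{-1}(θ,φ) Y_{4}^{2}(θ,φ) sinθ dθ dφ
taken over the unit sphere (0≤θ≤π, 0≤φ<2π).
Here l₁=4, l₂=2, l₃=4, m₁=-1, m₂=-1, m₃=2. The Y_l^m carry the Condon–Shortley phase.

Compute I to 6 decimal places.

Rules hold: Σm=0, L=10 even, 2≤4≤6.
N = 9·5·9 = 405
Δ = 2!·6!·2!/11! = 1/13860
Racah Σ t=0..2: t=0:+1/192 t=1:−1/36 t=2:+1/192 = -5/288
⇒ 3j(4 2 4; 0 0 0)² = 20/693, sgn -1
Racah Σ t=0..1: t=0:+1/240 t=1:−1/96 = -1/160
⇒ 3j(4 2 4; -1 -1 2)² = 27/1540, sgn -1
4πI² = N·(3j₀)²·(3jₘ)² = 1215/5929
I = +1·√(0.204925/4π) = 0.12770047

0.127700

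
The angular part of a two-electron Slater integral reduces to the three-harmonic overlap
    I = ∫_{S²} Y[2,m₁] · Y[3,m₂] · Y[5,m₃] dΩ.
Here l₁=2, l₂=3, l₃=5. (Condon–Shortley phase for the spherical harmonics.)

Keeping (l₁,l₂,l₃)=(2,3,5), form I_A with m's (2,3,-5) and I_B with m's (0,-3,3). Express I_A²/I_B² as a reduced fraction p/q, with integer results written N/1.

15/2

l's match ⇒ only the (l;m) 3-j factors differ between A and B.
A: triangle coeff Δ(2,3,5) = 1/2310; Σ_t [0,0]: t=0:+1/17280 = 1/17280; (3j)²=1/11 [(2 3 5; 2 3 -5)], sign=+1
B: triangle coeff Δ(2,3,5) = 1/2310; Σ_t [0,0]: t=0:+1/2880 = 1/2880; (3j)²=2/165 [(2 3 5; 0 -3 3)], sign=+1
I_A²/I_B² = (1/11)/(2/165) = 15/2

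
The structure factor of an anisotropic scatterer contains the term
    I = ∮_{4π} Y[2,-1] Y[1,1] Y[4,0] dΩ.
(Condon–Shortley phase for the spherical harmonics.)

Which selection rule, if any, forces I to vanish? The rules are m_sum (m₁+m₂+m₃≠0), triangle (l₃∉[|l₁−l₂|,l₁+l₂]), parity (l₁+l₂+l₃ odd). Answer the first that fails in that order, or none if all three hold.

azimuthal sum: -1 + 1 + 0 = 0  ✓
1 ≤ 4 ≤ 3 (triangle on l)  ✗
L = 2 + 1 + 4 = 7 (odd)

triangle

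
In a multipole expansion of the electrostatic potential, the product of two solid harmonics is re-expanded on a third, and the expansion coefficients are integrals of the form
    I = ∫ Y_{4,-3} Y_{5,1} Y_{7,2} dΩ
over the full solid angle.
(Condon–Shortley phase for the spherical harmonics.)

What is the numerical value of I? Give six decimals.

Checks pass: Σm=0; 16 even; l₃=7∈[1,9].
(2·4+1)(2·5+1)(2·7+1) = 1485
Δ: 2! 6! 8! / 17! → 1/6126120
sum: t=0:+1/69120 t=1:−1/20736 t=2:+1/69120 = -1/51840
3j²(4 5 7; 0 0 0) = Δ·Π!·Σ² = 280/21879  (sign +1)
sum: t=1:−1/518400 t=2:+1/138240 = 11/2073600
3j²(4 5 7; -3 1 2) = Δ·Π!·Σ² = 77/4420  (sign -1)
combine: 4πI² = 1485·280/21879·77/4420 = 16170/48841
take √, sign -1: I = -0.16231468

-0.162315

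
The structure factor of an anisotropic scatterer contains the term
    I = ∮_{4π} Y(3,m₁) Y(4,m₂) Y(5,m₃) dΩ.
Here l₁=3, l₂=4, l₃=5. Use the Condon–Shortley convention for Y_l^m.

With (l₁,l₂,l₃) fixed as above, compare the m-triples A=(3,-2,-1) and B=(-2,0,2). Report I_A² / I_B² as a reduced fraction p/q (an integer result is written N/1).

Same 3,4,5: normalisation and zero-m 3j drop out of the ratio.
A: Δ: 2! 4! 6! / 13! → 1/180180; sum: t=0:+1/2304 = 1/2304; 3j²(3 4 5; 3 -2 -1) = Δ·Π!·Σ² = 75/4004  (sign +1)
B: Δ: 2! 4! 6! / 13! → 1/180180; sum: t=1:−1/864 t=2:+1/576 = 1/1728; 3j²(3 4 5; -2 0 2) = Δ·Π!·Σ² = 5/1287  (sign -1)
I_A²/I_B² = (75/4004)/(5/1287) = 135/28

135/28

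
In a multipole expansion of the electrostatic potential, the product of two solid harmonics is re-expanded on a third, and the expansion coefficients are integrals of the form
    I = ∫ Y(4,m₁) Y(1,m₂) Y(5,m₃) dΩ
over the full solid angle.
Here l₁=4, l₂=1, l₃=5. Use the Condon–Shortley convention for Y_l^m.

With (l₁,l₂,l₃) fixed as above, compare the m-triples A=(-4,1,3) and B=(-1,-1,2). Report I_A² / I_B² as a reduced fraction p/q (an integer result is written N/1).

Shared (l₁,l₂,l₃)=(4,1,5): N and (l;000)² cancel in I_A²/I_B².
A: Δ = 0!·8!·2!/11! = 1/495; Racah Σ t=0..0: t=0:+1/80640 = 1/80640; ⇒ 3j(4 1 5; -4 1 3)² = 1/495, sgn +1
B: Δ = 0!·8!·2!/11! = 1/495; Racah Σ t=0..0: t=0:+1/1440 = 1/1440; ⇒ 3j(4 1 5; -1 -1 2)² = 7/165, sgn -1
I_A²/I_B² = (1/495)/(7/165) = 1/21

1/21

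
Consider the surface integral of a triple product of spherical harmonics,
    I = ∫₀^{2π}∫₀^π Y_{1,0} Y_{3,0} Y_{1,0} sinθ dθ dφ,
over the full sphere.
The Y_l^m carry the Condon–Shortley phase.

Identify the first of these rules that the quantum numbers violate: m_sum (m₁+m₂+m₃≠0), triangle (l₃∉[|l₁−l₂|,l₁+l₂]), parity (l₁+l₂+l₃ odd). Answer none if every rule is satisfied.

Σmᵢ = 0  ✓
l₃∈[|l₁−l₂|,l₁+l₂]=[2,4], have l₃=1  ✗
Σlᵢ = 5 ⇒ odd

triangle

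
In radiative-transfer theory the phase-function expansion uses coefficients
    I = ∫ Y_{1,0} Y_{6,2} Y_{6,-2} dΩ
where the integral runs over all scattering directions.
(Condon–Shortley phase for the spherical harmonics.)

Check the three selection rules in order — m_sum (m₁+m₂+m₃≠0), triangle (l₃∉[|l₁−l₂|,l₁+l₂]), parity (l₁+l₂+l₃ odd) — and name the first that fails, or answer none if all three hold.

parity

Σmᵢ = 0  ✓
l₃∈[|l₁−l₂|,l₁+l₂]=[5,7], have l₃=6  ✓
Σlᵢ = 13 ⇒ odd  ✗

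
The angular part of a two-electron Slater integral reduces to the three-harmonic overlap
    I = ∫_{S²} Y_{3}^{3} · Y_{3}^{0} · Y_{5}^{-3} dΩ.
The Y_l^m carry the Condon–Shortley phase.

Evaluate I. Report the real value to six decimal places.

0.000000

L=11 odd ⇒ parity kills the (l;000) factor ⇒ I = 0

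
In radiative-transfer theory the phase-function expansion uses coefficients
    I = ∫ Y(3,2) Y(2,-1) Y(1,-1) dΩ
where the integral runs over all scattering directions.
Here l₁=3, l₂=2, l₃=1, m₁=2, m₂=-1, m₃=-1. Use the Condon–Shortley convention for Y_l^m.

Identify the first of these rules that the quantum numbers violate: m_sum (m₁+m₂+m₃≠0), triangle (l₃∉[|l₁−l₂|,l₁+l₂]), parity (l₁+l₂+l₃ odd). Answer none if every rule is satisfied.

azimuthal sum: 2 − 1 − 1 = 0  ✓
1 ≤ 1 ≤ 5 (triangle on l)  ✓
L = 3 + 2 + 1 = 6 (even)  ✓

none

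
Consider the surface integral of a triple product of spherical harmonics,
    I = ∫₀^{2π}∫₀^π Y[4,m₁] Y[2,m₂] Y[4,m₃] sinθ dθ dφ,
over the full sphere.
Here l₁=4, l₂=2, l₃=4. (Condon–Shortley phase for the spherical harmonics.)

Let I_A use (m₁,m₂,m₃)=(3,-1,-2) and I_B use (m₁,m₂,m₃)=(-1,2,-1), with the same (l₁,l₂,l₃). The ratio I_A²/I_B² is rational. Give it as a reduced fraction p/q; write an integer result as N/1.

7/8

Shared (l₁,l₂,l₃)=(4,2,4): N and (l;000)² cancel in I_A²/I_B².
A: Δ = 2!·6!·2!/11! = 1/13860; Racah Σ t=0..1: t=0:+1/240 t=1:−1/1440 = 1/288; ⇒ 3j(4 2 4; 3 -1 -2)² = 5/132, sgn +1
B: Δ = 2!·6!·2!/11! = 1/13860; Racah Σ t=2..2: t=2:+1/144 = 1/144; ⇒ 3j(4 2 4; -1 2 -1)² = 10/231, sgn -1
I_A²/I_B² = (5/132)/(10/231) = 7/8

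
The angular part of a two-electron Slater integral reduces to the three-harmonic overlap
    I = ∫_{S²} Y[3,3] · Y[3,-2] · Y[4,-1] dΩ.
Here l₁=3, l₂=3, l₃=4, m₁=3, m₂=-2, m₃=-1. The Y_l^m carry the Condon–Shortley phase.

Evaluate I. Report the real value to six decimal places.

m-sum 0 ✓  L=10 even ✓  0≤4≤6 ✓
Π(2lᵢ+1) = 7×7×9 = 441
triangle coeff Δ(3,3,4) = 1/34650
Σ_t [0,2]: t=0:+1/72 t=1:−1/16 t=2:+1/72 = -5/144
(3j)²=2/77 [(3 3 4; 0 0 0)], sign=-1
Σ_t [0,0]: t=0:+1/288 = 1/288
(3j)²=5/231 [(3 3 4; 3 -2 -1)], sign=-1
⇒ 4πI² = 30/121
I = (+1)√(30/121/(4π)) = 0.14046335

0.140463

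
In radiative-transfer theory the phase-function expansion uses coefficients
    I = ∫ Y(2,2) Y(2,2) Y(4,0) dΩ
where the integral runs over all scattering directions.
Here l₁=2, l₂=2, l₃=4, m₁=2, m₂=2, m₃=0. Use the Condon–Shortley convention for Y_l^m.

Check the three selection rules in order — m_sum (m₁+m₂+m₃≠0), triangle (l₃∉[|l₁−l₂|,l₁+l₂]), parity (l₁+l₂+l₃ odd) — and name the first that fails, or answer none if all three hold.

Σmᵢ = 4  ✗
l₃∈[|l₁−l₂|,l₁+l₂]=[0,4], have l₃=4
Σlᵢ = 8 ⇒ even

m_sum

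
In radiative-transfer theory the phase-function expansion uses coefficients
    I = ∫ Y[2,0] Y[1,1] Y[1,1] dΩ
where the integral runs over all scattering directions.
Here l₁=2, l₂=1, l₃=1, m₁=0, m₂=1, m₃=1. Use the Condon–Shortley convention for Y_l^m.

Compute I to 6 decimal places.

Σmᵢ = 2 ≠ 0, so the φ-integral vanishes; I = 0

0.000000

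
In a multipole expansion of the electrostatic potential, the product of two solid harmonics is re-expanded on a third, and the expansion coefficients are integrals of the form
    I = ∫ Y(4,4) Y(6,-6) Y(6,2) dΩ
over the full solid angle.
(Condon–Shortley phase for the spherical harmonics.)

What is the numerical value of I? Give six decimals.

0.056161

Checks pass: Σm=0; 16 even; l₃=6∈[2,10].
(2·4+1)(2·6+1)(2·6+1) = 1521
Δ: 4! 4! 8! / 17! → 1/15315300
sum: t=0:+1/829440 t=1:−1/25920 t=2:+1/9216 t=3:−1/25920 t=4:+1/829440 = 7/207360
3j²(4 6 6; 0 0 0) = Δ·Π!·Σ² = 28/2431  (sign +1)
sum: t=0:+1/23224320 = 1/23224320
3j²(4 6 6; 4 -6 2) = Δ·Π!·Σ² = 1/442  (sign +1)
combine: 4πI² = 1521·28/2431·1/442 = 126/3179
take √, sign +1: I = 0.05616103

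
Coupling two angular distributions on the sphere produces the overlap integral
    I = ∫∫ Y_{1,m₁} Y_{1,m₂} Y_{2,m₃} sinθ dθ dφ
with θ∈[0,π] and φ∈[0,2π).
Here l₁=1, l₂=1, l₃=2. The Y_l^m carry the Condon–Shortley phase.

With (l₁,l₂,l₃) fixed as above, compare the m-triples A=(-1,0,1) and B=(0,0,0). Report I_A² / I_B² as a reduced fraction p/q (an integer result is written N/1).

Shared (l₁,l₂,l₃)=(1,1,2): N and (l;000)² cancel in I_A²/I_B².
A: Δ = 0!·2!·2!/5! = 1/30; Racah Σ t=0..0: t=0:+1/2 = 1/2; ⇒ 3j(1 1 2; -1 0 1)² = 1/10, sgn -1
B: Δ = 0!·2!·2!/5! = 1/30; Racah Σ t=0..0: t=0:+1/1 = 1/1; ⇒ 3j(1 1 2; 0 0 0)² = 2/15, sgn +1
I_A²/I_B² = (1/10)/(2/15) = 3/4

3/4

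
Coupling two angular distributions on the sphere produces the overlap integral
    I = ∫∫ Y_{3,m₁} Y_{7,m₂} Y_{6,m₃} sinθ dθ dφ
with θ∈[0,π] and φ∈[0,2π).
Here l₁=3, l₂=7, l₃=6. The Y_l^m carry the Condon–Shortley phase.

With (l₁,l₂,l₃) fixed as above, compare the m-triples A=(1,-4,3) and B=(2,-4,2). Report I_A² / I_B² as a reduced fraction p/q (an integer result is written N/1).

Same 3,7,6: normalisation and zero-m 3j drop out of the ratio.
A: Δ: 4! 2! 10! / 17! → 1/2042040; sum: t=0:+1/1451520 t=1:−1/483840 t=2:+1/2903040 = -1/967680; 3j²(3 7 6; 1 -4 3) = Δ·Π!·Σ² = 81/6188  (sign +1)
B: Δ: 4! 2! 10! / 17! → 1/2042040; sum: t=0:+1/725760 t=1:−1/967680 = 1/2903040; 3j²(3 7 6; 2 -4 2) = Δ·Π!·Σ² = 5/3094  (sign +1)
I_A²/I_B² = (81/6188)/(5/3094) = 81/10

81/10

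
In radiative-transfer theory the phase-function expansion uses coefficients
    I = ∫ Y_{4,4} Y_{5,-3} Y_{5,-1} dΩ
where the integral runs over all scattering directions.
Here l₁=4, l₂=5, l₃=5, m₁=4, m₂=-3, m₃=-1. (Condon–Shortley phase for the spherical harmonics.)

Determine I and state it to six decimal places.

-0.168084

Rules hold: Σm=0, L=14 even, 1≤5≤9.
N = 9·11·11 = 1089
Δ = 4!·4!·6!/15! = 1/3153150
Racah Σ t=0..4: t=0:+1/69120 t=1:−1/1728 t=2:+1/576 t=3:−1/1728 t=4:+1/69120 = 7/11520
⇒ 3j(4 5 5; 0 0 0)² = 2/143, sgn -1
Racah Σ t=0..0: t=0:+1/27648 = 1/27648
⇒ 3j(4 5 5; 4 -3 -1)² = 10/429, sgn +1
4πI² = N·(3j₀)²·(3jₘ)² = 60/169
I = -1·√(0.35503/4π) = -0.16808437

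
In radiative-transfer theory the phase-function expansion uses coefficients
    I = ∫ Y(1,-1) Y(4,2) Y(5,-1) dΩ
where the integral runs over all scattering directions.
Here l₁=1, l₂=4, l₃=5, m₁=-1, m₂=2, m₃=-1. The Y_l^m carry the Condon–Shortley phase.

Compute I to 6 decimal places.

m-sum 0 ✓  L=10 even ✓  3≤5≤5 ✓
Π(2lᵢ+1) = 3×9×11 = 297
triangle coeff Δ(1,4,5) = 1/495
Σ_t [0,0]: t=0:+1/576 = 1/576
(3j)²=5/99 [(1 4 5; 0 0 0)], sign=-1
Σ_t [0,0]: t=0:+1/2880 = 1/2880
(3j)²=2/165 [(1 4 5; -1 2 -1)], sign=+1
⇒ 4πI² = 2/11
I = (-1)√(2/11/(4π)) = -0.12028562

-0.120286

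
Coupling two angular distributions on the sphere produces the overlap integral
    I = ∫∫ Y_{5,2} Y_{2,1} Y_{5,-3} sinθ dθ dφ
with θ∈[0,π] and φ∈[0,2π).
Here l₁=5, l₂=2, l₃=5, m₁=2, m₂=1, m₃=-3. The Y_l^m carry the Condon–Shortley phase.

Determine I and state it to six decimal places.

Rules hold: Σm=0, L=12 even, 3≤5≤7.
N = 11·5·11 = 605
Δ = 2!·8!·2!/13! = 1/38610
Racah Σ t=0..2: t=0:+1/2880 t=1:−1/576 t=2:+1/2880 = -1/960
⇒ 3j(5 2 5; 0 0 0)² = 10/429, sgn +1
Racah Σ t=1..2: t=1:−1/2880 t=2:+1/10080 = -1/4032
⇒ 3j(5 2 5; 2 1 -3)² = 10/429, sgn -1
4πI² = N·(3j₀)²·(3jₘ)² = 500/1521
I = -1·√(0.328731/4π) = -0.16173926

-0.161739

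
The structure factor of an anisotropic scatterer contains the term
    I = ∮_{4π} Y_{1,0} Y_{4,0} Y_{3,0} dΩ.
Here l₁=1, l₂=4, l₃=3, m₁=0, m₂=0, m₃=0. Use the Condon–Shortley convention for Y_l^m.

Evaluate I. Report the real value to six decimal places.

Rules hold: Σm=0, L=8 even, 3≤3≤5.
N = 3·9·7 = 189
Δ = 2!·0!·6!/9! = 1/252
Racah Σ t=1..1: t=1:−1/36 = -1/36
⇒ 3j(1 4 3; 0 0 0)² = 4/63, sgn +1
(m-triple is (0,0,0) — same symbol as above.)
4πI² = N·(3j₀)²·(3jₘ)² = 16/21
I = +1·√(0.761905/4π) = 0.24623252

0.246233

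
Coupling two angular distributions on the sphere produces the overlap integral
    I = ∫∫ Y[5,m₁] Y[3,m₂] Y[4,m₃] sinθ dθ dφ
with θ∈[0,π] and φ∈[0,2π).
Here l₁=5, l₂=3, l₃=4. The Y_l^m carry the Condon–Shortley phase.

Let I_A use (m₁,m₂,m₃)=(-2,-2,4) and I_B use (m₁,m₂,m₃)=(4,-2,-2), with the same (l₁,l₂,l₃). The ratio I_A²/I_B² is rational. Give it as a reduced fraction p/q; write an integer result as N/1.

7/12

Same 5,3,4: normalisation and zero-m 3j drop out of the ratio.
A: Δ: 4! 6! 2! / 13! → 1/180180; sum: t=1:−1/8640 = -1/8640; 3j²(5 3 4; -2 -2 4) = Δ·Π!·Σ² = 14/1287  (sign -1)
B: Δ: 4! 6! 2! / 13! → 1/180180; sum: t=0:+1/2880 t=1:−1/8640 = 1/4320; 3j²(5 3 4; 4 -2 -2) = Δ·Π!·Σ² = 8/429  (sign +1)
I_A²/I_B² = (14/1287)/(8/429) = 7/12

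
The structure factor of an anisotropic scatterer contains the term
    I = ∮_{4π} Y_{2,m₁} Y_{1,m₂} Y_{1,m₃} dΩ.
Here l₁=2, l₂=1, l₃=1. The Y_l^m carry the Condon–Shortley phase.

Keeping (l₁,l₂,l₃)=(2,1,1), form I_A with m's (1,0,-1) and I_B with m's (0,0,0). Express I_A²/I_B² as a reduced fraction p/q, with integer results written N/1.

Shared (l₁,l₂,l₃)=(2,1,1): N and (l;000)² cancel in I_A²/I_B².
A: Δ = 2!·2!·0!/5! = 1/30; Racah Σ t=1..1: t=1:−1/2 = -1/2; ⇒ 3j(2 1 1; 1 0 -1)² = 1/10, sgn -1
B: Δ = 2!·2!·0!/5! = 1/30; Racah Σ t=1..1: t=1:−1/1 = -1/1; ⇒ 3j(2 1 1; 0 0 0)² = 2/15, sgn +1
I_A²/I_B² = (1/10)/(2/15) = 3/4

3/4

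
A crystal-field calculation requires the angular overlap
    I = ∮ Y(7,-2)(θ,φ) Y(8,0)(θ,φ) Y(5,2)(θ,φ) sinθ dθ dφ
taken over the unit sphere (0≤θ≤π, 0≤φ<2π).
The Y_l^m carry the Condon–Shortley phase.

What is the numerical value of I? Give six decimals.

Checks pass: Σm=0; 20 even; l₃=5∈[1,15].
(2·7+1)(2·8+1)(2·5+1) = 2805
Δ: 10! 4! 6! / 21! → 1/814773960
sum: t=3:−1/87091200 t=4:+1/4976640 t=5:−1/2073600 t=6:+1/4976640 t=7:−1/87091200 = -1/9676800
3j²(7 8 5; 0 0 0) = Δ·Π!·Σ² = 360/46189  (sign +1)
sum: t=5:−1/12441600 t=6:+1/4976640 t=7:−1/14515200 t=8:+1/348364800 = 19/348364800
3j²(7 8 5; -2 0 2) = Δ·Π!·Σ² = 19/2431  (sign -1)
combine: 4πI² = 2805·360/46189·19/2431 = 5400/31603
take √, sign -1: I = -0.11660785

-0.116608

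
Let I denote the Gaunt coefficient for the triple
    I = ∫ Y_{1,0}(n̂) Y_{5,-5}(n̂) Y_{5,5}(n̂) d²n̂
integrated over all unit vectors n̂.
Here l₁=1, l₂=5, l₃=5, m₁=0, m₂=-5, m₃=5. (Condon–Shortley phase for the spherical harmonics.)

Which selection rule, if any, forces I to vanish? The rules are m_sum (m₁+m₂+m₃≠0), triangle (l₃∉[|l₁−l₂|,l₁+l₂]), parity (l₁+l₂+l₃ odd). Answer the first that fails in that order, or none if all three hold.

parity

Σmᵢ = 0  ✓
l₃∈[|l₁−l₂|,l₁+l₂]=[4,6], have l₃=5  ✓
Σlᵢ = 11 ⇒ odd  ✗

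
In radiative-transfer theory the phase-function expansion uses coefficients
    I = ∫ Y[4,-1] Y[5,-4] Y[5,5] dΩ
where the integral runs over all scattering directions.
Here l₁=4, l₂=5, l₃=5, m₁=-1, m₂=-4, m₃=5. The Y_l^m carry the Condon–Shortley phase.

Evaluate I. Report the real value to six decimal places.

0.184127

Rules hold: Σm=0, L=14 even, 1≤5≤9.
N = 9·11·11 = 1089
Δ = 4!·4!·6!/15! = 1/3153150
Racah Σ t=0..4: t=0:+1/69120 t=1:−1/1728 t=2:+1/576 t=3:−1/1728 t=4:+1/69120 = 7/11520
⇒ 3j(4 5 5; 0 0 0)² = 2/143, sgn -1
Racah Σ t=1..1: t=1:−1/103680 = -1/103680
⇒ 3j(4 5 5; -1 -4 5)² = 4/143, sgn -1
4πI² = N·(3j₀)²·(3jₘ)² = 72/169
I = +1·√(0.426036/4π) = 0.18412721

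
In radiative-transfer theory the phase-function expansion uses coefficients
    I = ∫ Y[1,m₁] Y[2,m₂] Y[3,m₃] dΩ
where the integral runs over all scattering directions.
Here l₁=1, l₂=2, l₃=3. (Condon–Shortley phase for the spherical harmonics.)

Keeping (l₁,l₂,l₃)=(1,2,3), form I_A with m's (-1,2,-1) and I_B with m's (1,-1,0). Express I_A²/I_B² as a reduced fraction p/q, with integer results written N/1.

Same 1,2,3: normalisation and zero-m 3j drop out of the ratio.
A: Δ: 0! 2! 4! / 7! → 1/105; sum: t=0:+1/48 = 1/48; 3j²(1 2 3; -1 2 -1) = Δ·Π!·Σ² = 1/105  (sign +1)
B: Δ: 0! 2! 4! / 7! → 1/105; sum: t=0:+1/12 = 1/12; 3j²(1 2 3; 1 -1 0) = Δ·Π!·Σ² = 1/35  (sign -1)
I_A²/I_B² = (1/105)/(1/35) = 1/3

1/3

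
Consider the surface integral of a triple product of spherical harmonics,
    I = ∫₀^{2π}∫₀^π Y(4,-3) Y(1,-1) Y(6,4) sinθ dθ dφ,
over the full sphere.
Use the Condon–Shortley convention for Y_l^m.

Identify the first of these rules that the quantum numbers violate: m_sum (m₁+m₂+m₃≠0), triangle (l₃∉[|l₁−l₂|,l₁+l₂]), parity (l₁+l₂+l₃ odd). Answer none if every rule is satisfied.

triangle

Σmᵢ = 0  ✓
l₃∈[|l₁−l₂|,l₁+l₂]=[3,5], have l₃=6  ✗
Σlᵢ = 11 ⇒ odd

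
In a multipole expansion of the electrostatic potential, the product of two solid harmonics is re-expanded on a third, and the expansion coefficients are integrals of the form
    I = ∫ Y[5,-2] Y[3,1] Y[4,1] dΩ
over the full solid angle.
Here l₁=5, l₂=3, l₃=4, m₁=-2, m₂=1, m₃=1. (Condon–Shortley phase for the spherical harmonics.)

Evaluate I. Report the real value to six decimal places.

0.148044

Rules hold: Σm=0, L=12 even, 2≤4≤8.
N = 11·7·9 = 693
Δ = 4!·6!·2!/13! = 1/180180
Racah Σ t=1..3: t=1:−1/576 t=2:+1/144 t=3:−1/576 = 1/288
⇒ 3j(5 3 4; 0 0 0)² = 20/1001, sgn +1
Racah Σ t=2..4: t=2:+1/960 t=3:−1/288 t=4:+1/1728 = -1/540
⇒ 3j(5 3 4; -2 1 1)² = 128/6435, sgn +1
4πI² = N·(3j₀)²·(3jₘ)² = 512/1859
I = +1·√(0.275417/4π) = 0.14804384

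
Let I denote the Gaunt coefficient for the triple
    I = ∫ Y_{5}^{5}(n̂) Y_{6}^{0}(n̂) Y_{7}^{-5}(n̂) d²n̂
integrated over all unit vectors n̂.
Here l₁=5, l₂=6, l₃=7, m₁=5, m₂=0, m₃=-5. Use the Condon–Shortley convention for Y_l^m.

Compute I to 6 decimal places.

Rules hold: Σm=0, L=18 even, 1≤7≤11.
N = 11·13·15 = 2145
Δ = 4!·6!·8!/19! = 1/174594420
Racah Σ t=0..4: t=0:+1/4147200 t=1:−1/207360 t=2:+1/82944 t=3:−1/207360 t=4:+1/4147200 = 1/345600
⇒ 3j(5 6 7; 0 0 0)² = 420/46189, sgn -1
Racah Σ t=0..0: t=0:+1/24883200 = 1/24883200
⇒ 3j(5 6 7; 5 0 -5)² = 70/4199, sgn +1
4πI² = N·(3j₀)²·(3jₘ)² = 441000/1356277
I = -1·√(0.325155/4π) = -0.16085707

-0.160857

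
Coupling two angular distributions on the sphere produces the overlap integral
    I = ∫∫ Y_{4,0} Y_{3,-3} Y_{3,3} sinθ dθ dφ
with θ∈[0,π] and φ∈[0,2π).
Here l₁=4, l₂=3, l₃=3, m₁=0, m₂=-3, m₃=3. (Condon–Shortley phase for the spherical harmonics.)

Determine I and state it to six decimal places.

-0.076935

Rules hold: Σm=0, L=10 even, 1≤3≤7.
N = 9·7·7 = 441
Δ = 4!·4!·2!/11! = 1/34650
Racah Σ t=1..3: t=1:−1/72 t=2:+1/16 t=3:−1/72 = 5/144
⇒ 3j(4 3 3; 0 0 0)² = 2/77, sgn -1
Racah Σ t=0..0: t=0:+1/1152 = 1/1152
⇒ 3j(4 3 3; 0 -3 3)² = 1/154, sgn +1
4πI² = N·(3j₀)²·(3jₘ)² = 9/121
I = -1·√(0.0743802/4π) = -0.07693494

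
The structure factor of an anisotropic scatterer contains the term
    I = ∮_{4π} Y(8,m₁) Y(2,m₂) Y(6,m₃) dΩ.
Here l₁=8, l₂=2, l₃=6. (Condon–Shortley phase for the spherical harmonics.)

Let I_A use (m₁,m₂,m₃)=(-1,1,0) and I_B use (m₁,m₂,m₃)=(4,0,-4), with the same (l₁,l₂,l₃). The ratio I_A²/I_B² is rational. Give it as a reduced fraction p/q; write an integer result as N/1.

49/33

Shared (l₁,l₂,l₃)=(8,2,6): N and (l;000)² cancel in I_A²/I_B².
A: Δ = 4!·12!·0!/17! = 1/30940; Racah Σ t=3..3: t=3:−1/3110400 = -1/3110400; ⇒ 3j(8 2 6; -1 1 0)² = 21/1105, sgn -1
B: Δ = 4!·12!·0!/17! = 1/30940; Racah Σ t=2..2: t=2:+1/29030400 = 1/29030400; ⇒ 3j(8 2 6; 4 0 -4)² = 99/7735, sgn +1
I_A²/I_B² = (21/1105)/(99/7735) = 49/33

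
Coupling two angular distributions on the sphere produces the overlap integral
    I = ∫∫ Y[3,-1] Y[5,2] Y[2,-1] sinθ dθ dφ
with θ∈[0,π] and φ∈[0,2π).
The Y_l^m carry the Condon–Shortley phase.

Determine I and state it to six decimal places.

0.245532

m-sum 0 ✓  L=10 even ✓  2≤2≤8 ✓
Π(2lᵢ+1) = 7×11×5 = 385
triangle coeff Δ(3,5,2) = 1/2310
Σ_t [3,3]: t=3:−1/144 = -1/144
(3j)²=10/231 [(3 5 2; 0 0 0)], sign=-1
Σ_t [4,4]: t=4:+1/288 = 1/288
(3j)²=1/22 [(3 5 2; -1 2 -1)], sign=-1
⇒ 4πI² = 25/33
I = (+1)√(25/33/(4π)) = 0.24553200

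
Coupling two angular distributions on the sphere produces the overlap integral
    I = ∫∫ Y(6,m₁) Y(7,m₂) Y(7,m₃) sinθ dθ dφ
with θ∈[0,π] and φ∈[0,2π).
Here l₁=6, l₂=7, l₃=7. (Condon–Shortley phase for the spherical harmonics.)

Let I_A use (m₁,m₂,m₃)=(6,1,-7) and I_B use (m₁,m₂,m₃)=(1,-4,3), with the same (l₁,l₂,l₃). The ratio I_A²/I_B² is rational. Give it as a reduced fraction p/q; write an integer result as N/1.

286/21

Shared (l₁,l₂,l₃)=(6,7,7): N and (l;000)² cancel in I_A²/I_B².
A: Δ = 6!·6!·8!/21! = 1/2444321880; Racah Σ t=0..0: t=0:+1/20901888000 = 1/20901888000; ⇒ 3j(6 7 7; 6 1 -7)² = 11/9690, sgn +1
B: Δ = 6!·6!·8!/21! = 1/2444321880; Racah Σ t=0..3: t=0:+1/62208000 t=1:−1/8294400 t=2:+1/8709120 t=3:−1/69672960 = -1/248832000; ⇒ 3j(6 7 7; 1 -4 3)² = 7/83980, sgn -1
I_A²/I_B² = (11/9690)/(7/83980) = 286/21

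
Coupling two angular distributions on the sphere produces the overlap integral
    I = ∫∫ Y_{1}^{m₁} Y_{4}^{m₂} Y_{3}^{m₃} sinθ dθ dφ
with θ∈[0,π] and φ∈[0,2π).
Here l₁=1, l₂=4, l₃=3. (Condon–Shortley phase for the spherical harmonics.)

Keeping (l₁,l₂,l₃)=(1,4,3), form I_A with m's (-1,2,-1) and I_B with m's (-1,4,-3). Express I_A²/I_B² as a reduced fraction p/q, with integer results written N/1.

Same 1,4,3: normalisation and zero-m 3j drop out of the ratio.
A: Δ: 2! 0! 6! / 9! → 1/252; sum: t=2:+1/96 = 1/96; 3j²(1 4 3; -1 2 -1) = Δ·Π!·Σ² = 5/84  (sign +1)
B: Δ: 2! 0! 6! / 9! → 1/252; sum: t=2:+1/1440 = 1/1440; 3j²(1 4 3; -1 4 -3) = Δ·Π!·Σ² = 1/9  (sign +1)
I_A²/I_B² = (5/84)/(1/9) = 15/28

15/28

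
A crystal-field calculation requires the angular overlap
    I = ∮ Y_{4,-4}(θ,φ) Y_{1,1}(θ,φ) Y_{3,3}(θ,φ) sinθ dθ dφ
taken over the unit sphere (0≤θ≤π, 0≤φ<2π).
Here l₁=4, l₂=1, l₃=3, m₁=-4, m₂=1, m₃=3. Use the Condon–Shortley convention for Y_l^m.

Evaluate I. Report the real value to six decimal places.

0.325735

Checks pass: Σm=0; 8 even; l₃=3∈[3,5].
(2·4+1)(2·1+1)(2·3+1) = 189
Δ: 2! 6! 0! / 9! → 1/252
sum: t=1:−1/36 = -1/36
3j²(4 1 3; 0 0 0) = Δ·Π!·Σ² = 4/63  (sign +1)
sum: t=2:+1/1440 = 1/1440
3j²(4 1 3; -4 1 3) = Δ·Π!·Σ² = 1/9  (sign +1)
combine: 4πI² = 189·4/63·1/9 = 4/3
take √, sign +1: I = 0.32573501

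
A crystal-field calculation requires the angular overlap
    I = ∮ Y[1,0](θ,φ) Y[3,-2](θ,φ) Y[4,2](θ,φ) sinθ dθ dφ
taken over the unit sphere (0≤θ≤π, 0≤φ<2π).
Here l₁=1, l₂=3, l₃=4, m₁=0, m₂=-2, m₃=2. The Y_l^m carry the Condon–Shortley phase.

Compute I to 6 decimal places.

m-sum 0 ✓  L=8 even ✓  2≤4≤4 ✓
Π(2lᵢ+1) = 3×7×9 = 189
triangle coeff Δ(1,3,4) = 1/252
Σ_t [0,0]: t=0:+1/36 = 1/36
(3j)²=4/63 [(1 3 4; 0 0 0)], sign=+1
Σ_t [0,0]: t=0:+1/120 = 1/120
(3j)²=1/21 [(1 3 4; 0 -2 2)], sign=+1
⇒ 4πI² = 4/7
I = (+1)√(4/7/(4π)) = 0.21324362

0.213244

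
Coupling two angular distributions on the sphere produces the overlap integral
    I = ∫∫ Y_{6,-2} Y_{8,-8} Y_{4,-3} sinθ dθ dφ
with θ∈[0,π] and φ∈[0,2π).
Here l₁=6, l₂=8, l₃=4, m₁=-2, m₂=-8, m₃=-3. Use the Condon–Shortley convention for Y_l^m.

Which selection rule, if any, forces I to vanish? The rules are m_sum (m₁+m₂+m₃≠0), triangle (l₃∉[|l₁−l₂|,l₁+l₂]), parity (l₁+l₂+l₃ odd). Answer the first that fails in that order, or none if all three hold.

Σmᵢ = -13  ✗
l₃∈[|l₁−l₂|,l₁+l₂]=[2,14], have l₃=4
Σlᵢ = 18 ⇒ even

m_sum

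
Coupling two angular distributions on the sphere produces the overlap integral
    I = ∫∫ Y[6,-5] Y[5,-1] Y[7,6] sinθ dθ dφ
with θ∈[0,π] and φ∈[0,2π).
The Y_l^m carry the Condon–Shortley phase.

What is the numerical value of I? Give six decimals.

Checks pass: Σm=0; 18 even; l₃=7∈[1,11].
(2·6+1)(2·5+1)(2·7+1) = 2145
Δ: 4! 8! 6! / 19! → 1/174594420
sum: t=0:+1/4147200 t=1:−1/207360 t=2:+1/82944 t=3:−1/207360 t=4:+1/4147200 = 1/345600
3j²(6 5 7; 0 0 0) = Δ·Π!·Σ² = 420/46189  (sign -1)
sum: t=3:−1/29030400 t=4:+1/87091200 = -1/43545600
3j²(6 5 7; -5 -1 6) = Δ·Π!·Σ² = 88/6783  (sign +1)
combine: 4πI² = 2145·420/46189·88/6783 = 26400/104329
take √, sign -1: I = -0.14190396

-0.141904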